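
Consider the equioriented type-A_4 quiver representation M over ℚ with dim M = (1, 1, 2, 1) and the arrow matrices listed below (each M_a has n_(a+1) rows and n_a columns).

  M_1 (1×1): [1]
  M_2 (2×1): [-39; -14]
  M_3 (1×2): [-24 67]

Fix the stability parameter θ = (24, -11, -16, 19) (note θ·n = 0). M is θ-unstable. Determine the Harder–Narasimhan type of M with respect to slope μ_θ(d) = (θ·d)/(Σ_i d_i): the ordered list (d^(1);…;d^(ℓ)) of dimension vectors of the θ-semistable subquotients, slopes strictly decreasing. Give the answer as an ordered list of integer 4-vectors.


Via rank(M_{q-1}∘⋯∘M_p): M ≅ I[1,4], I[3,3].
μ_θ-semistable layers: μ^(1)=19; μ^(2)=-1; μ^(3)=-16

((0, 0, 0, 1); (1, 1, 1, 0); (0, 0, 1, 0))


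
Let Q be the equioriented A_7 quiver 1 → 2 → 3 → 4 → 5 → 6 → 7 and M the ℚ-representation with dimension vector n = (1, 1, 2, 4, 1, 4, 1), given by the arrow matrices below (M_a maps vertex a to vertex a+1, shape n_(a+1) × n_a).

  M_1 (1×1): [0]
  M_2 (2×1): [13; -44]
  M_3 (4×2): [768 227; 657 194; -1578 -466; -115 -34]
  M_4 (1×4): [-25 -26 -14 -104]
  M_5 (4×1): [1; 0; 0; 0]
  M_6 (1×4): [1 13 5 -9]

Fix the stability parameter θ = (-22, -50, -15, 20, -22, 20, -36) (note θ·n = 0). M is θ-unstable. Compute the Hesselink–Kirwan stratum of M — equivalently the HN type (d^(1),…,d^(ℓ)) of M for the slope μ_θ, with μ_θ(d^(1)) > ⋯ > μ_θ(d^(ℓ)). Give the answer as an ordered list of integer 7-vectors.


Interval decomposition of M: I[1,1], I[2,7], I[3,4], I[4,4]^2, I[6,6]^3.
HN type (ℓ=5): μ^(1)=20; μ^(2)=-9/2; μ^(3)=-15; μ^(4)=-22; μ^(5)=-50

((0, 0, 0, 3, 0, 3, 0); (0, 0, 0, 1, 1, 1, 1); (0, 0, 2, 0, 0, 0, 0); (1, 0, 0, 0, 0, 0, 0); (0, 1, 0, 0, 0, 0, 0))


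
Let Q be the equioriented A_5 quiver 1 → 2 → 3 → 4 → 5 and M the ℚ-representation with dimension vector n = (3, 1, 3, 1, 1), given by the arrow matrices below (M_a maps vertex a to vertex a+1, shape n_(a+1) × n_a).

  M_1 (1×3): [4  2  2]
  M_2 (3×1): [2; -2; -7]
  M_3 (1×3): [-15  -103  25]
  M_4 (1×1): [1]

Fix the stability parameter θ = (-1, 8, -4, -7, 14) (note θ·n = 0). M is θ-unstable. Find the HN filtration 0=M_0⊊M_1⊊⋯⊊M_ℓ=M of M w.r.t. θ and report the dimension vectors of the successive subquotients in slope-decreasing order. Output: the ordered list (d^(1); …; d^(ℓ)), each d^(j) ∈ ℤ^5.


Interval decomposition of M: I[1,1]^2, I[1,5], I[3,3]^2.
HN type (ℓ=3): μ^(1)=14; μ^(2)=-1; μ^(3)=-4

((0, 0, 0, 0, 1); (3, 1, 1, 1, 0); (0, 0, 2, 0, 0))


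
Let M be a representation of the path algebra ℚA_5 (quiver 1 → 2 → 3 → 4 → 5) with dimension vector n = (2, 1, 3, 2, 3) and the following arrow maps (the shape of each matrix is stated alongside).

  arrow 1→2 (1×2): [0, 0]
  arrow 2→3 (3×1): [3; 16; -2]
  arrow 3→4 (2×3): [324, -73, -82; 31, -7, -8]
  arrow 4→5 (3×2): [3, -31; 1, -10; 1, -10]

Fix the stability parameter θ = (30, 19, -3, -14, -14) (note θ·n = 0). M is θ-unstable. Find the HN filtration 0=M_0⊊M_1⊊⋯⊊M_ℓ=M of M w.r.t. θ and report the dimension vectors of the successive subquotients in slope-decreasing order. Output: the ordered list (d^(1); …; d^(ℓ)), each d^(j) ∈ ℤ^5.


Via rank(M_{q-1}∘⋯∘M_p): M ≅ I[1,1]^2, I[2,5], I[3,3], I[3,5], I[5,5].
μ_θ-semistable layers: μ^(1)=30; μ^(2)=-3; μ^(3)=-31/3; μ^(4)=-14

((2, 0, 0, 0, 0); (0, 1, 2, 1, 1); (0, 0, 1, 1, 1); (0, 0, 0, 0, 1))


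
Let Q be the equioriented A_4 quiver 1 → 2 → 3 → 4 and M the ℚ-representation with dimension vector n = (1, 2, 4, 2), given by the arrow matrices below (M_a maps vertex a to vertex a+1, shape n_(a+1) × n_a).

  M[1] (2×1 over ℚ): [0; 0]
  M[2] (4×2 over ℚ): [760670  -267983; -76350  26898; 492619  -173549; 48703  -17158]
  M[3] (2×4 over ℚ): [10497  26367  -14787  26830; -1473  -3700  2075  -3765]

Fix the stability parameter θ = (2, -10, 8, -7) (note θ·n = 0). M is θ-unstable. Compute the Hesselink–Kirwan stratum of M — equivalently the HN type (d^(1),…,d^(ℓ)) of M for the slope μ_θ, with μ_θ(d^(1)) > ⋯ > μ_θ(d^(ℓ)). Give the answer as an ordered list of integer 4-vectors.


Interval decomposition of M: I[1,1], I[2,4]^2, I[3,3]^2.
HN type (ℓ=4): μ^(1)=8; μ^(2)=2; μ^(3)=1/2; μ^(4)=-10

((0, 0, 2, 0); (1, 0, 0, 0); (0, 0, 2, 2); (0, 2, 0, 0))


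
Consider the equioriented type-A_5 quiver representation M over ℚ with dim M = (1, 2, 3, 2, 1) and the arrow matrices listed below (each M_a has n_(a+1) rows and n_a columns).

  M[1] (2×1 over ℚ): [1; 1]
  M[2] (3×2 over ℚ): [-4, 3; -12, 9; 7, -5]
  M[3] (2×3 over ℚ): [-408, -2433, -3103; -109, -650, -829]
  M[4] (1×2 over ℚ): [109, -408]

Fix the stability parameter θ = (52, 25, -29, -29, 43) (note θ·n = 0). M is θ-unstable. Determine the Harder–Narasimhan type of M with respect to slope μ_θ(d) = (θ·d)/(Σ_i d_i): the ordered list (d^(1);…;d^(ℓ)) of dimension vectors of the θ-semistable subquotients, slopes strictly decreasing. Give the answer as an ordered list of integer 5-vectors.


Interval decomposition of M: I[1,5], I[2,4], I[3,3].
HN type (ℓ=4): μ^(1)=43; μ^(2)=19/4; μ^(3)=-11; μ^(4)=-29

((0, 0, 0, 0, 1); (1, 1, 1, 1, 0); (0, 1, 1, 1, 0); (0, 0, 1, 0, 0))


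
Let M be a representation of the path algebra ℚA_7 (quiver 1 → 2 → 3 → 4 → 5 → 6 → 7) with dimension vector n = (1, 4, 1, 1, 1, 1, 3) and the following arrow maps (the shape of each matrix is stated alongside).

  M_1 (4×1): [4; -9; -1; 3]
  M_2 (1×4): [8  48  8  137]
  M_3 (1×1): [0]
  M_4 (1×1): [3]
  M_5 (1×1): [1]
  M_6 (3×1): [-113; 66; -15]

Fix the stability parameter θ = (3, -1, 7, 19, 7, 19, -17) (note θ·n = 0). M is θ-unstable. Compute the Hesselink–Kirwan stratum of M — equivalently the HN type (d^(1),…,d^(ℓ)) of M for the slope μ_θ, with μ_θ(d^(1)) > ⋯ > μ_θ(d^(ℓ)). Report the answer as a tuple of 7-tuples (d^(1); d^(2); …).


Barcode: M ≅ I[1,3], I[2,2]^3, I[4,7], I[7,7]^2. HN layers by μ_θ (4 steps, strictly decreasing):
  μ^(1)=7; μ^(2)=1; μ^(3)=-1; μ^(4)=-17

((0, 0, 1, 1, 1, 1, 1); (1, 1, 0, 0, 0, 0, 0); (0, 3, 0, 0, 0, 0, 0); (0, 0, 0, 0, 0, 0, 2))


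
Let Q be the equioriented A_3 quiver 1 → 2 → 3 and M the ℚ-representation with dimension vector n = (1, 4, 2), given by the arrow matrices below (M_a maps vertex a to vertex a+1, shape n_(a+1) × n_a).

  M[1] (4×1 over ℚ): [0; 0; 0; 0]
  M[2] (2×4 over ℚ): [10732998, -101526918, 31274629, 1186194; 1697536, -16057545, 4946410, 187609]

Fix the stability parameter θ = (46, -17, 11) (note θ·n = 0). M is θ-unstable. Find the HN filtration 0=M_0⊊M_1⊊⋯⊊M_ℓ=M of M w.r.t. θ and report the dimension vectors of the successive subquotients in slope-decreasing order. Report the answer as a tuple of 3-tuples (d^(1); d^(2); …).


Via rank(M_{q-1}∘⋯∘M_p): M ≅ I[1,1], I[2,2]^2, I[2,3]^2.
μ_θ-semistable layers: μ^(1)=46; μ^(2)=11; μ^(3)=-17

((1, 0, 0); (0, 0, 2); (0, 4, 0))


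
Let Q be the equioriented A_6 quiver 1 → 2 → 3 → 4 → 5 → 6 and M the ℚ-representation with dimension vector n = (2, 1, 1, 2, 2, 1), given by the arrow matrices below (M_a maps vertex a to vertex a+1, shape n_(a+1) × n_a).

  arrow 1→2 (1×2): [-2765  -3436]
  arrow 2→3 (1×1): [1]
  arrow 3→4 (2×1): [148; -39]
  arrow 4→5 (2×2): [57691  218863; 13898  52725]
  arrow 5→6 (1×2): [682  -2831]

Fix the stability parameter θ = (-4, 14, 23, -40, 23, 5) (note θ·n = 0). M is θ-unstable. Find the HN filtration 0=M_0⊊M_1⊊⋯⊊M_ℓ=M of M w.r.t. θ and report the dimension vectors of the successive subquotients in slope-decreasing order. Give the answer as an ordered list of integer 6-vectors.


Via rank(M_{q-1}∘⋯∘M_p): M ≅ I[1,1], I[1,6], I[4,5].
μ_θ-semistable layers: μ^(1)=23; μ^(2)=14; μ^(3)=-1; μ^(4)=-4; μ^(5)=-40

((0, 0, 0, 0, 1, 0); (0, 0, 0, 0, 1, 1); (0, 1, 1, 1, 0, 0); (2, 0, 0, 0, 0, 0); (0, 0, 0, 1, 0, 0))


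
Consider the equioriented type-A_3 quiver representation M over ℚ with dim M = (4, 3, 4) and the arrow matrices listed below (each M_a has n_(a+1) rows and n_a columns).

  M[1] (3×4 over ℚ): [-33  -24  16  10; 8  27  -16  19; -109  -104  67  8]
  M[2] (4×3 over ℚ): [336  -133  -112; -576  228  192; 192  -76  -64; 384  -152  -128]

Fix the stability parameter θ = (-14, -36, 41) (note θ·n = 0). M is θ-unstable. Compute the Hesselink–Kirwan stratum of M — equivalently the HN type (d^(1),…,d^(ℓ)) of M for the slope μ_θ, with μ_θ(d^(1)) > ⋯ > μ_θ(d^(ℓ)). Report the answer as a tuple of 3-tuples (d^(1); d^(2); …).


Via rank(M_{q-1}∘⋯∘M_p): M ≅ I[1,1], I[1,2]^2, I[1,3], I[3,3]^3.
μ_θ-semistable layers: μ^(1)=41; μ^(2)=-14; μ^(3)=-25

((0, 0, 4); (1, 0, 0); (3, 3, 0))


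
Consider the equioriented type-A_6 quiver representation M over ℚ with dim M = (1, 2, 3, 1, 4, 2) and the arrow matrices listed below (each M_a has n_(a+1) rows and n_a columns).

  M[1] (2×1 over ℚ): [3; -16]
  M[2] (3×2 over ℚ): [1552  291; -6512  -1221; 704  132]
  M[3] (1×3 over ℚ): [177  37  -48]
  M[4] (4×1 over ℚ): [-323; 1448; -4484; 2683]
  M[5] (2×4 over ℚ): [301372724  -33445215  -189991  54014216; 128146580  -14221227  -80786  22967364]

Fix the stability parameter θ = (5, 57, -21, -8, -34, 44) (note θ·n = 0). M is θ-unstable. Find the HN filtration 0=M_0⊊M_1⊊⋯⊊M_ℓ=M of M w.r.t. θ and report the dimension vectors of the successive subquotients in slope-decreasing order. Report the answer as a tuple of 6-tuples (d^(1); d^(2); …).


Via rank(M_{q-1}∘⋯∘M_p): M ≅ I[1,2], I[2,5], I[3,3]^2, I[5,5], I[5,6]^2.
μ_θ-semistable layers: μ^(1)=57; μ^(2)=44; μ^(3)=5; μ^(4)=-3/2; μ^(5)=-21; μ^(6)=-34

((0, 1, 0, 0, 0, 0); (0, 0, 0, 0, 0, 2); (1, 0, 0, 0, 0, 0); (0, 1, 1, 1, 1, 0); (0, 0, 2, 0, 0, 0); (0, 0, 0, 0, 3, 0))


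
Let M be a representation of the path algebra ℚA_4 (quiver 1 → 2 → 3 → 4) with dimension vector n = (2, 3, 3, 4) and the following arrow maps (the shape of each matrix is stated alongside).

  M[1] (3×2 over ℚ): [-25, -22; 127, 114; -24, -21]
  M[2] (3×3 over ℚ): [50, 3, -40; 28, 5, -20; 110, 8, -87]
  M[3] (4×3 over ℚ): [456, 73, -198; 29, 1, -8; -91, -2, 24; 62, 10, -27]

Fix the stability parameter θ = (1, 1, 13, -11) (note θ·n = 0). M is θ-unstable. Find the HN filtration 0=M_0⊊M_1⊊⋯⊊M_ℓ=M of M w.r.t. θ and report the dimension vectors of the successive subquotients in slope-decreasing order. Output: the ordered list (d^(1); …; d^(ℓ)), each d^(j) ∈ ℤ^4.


Barcode: M ≅ I[1,4]^2, I[2,4], I[4,4]. HN layers by μ_θ (2 steps, strictly decreasing):
  μ^(1)=1; μ^(2)=-11

((2, 3, 3, 3); (0, 0, 0, 1))


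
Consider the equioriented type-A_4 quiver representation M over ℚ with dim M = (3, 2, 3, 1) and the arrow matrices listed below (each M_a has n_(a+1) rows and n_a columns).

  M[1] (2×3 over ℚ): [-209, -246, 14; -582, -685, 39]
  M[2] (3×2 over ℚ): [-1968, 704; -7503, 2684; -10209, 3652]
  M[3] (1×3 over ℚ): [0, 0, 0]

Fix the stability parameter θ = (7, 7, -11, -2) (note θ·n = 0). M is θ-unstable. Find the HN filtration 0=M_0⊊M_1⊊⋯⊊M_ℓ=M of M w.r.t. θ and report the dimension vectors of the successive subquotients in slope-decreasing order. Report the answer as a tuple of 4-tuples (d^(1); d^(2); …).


Interval decomposition of M: I[1,1], I[1,2], I[1,3], I[3,3]^2, I[4,4].
HN type (ℓ=4): μ^(1)=7; μ^(2)=1; μ^(3)=-2; μ^(4)=-11

((2, 1, 0, 0); (1, 1, 1, 0); (0, 0, 0, 1); (0, 0, 2, 0))


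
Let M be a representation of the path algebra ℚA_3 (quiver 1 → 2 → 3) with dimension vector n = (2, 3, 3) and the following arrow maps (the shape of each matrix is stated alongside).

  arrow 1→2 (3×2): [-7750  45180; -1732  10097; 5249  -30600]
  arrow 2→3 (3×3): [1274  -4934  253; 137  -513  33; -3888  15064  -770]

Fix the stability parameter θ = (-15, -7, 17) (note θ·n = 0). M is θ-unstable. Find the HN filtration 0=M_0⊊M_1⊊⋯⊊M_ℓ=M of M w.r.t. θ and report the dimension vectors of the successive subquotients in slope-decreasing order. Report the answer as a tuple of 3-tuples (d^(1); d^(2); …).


Via rank(M_{q-1}∘⋯∘M_p): M ≅ I[1,3]^2, I[2,2], I[3,3].
μ_θ-semistable layers: μ^(1)=17; μ^(2)=-7; μ^(3)=-15

((0, 0, 3); (0, 3, 0); (2, 0, 0))


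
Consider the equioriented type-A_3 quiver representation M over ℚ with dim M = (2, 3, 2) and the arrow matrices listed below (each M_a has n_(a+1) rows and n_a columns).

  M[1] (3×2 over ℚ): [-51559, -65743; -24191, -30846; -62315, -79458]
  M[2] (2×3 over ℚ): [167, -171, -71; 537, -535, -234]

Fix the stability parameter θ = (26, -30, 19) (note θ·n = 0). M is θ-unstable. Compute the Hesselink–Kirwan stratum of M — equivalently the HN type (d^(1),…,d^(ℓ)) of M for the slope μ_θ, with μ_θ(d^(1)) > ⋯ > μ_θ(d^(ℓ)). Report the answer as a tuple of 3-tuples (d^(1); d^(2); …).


Via rank(M_{q-1}∘⋯∘M_p): M ≅ I[1,3]^2, I[2,2].
μ_θ-semistable layers: μ^(1)=19; μ^(2)=-2; μ^(3)=-30

((0, 0, 2); (2, 2, 0); (0, 1, 0))


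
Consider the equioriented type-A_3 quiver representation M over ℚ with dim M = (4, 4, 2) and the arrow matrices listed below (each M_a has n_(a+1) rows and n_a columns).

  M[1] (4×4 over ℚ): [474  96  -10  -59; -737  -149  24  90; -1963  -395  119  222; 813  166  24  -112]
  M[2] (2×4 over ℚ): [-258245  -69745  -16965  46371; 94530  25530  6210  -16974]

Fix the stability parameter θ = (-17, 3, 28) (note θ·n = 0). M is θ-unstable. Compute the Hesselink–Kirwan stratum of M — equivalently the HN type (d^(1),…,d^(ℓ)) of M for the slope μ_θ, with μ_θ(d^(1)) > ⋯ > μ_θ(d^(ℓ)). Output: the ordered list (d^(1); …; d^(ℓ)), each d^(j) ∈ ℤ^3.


Interval decomposition of M: I[1,2]^3, I[1,3], I[3,3].
HN type (ℓ=3): μ^(1)=28; μ^(2)=3; μ^(3)=-17

((0, 0, 2); (0, 4, 0); (4, 0, 0))


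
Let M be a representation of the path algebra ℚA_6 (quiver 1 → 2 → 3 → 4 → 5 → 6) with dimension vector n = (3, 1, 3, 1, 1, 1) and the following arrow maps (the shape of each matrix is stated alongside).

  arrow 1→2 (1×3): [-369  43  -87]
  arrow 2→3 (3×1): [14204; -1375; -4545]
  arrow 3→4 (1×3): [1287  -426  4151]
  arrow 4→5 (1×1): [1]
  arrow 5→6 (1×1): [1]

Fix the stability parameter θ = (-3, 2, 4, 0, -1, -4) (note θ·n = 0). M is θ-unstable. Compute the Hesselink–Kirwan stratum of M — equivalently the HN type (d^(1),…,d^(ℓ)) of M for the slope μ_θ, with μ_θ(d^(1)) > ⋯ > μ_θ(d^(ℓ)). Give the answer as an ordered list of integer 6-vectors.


Barcode: M ≅ I[1,1]^2, I[1,6], I[3,3]^2. HN layers by μ_θ (3 steps, strictly decreasing):
  μ^(1)=4; μ^(2)=1/5; μ^(3)=-3

((0, 0, 2, 0, 0, 0); (0, 1, 1, 1, 1, 1); (3, 0, 0, 0, 0, 0))


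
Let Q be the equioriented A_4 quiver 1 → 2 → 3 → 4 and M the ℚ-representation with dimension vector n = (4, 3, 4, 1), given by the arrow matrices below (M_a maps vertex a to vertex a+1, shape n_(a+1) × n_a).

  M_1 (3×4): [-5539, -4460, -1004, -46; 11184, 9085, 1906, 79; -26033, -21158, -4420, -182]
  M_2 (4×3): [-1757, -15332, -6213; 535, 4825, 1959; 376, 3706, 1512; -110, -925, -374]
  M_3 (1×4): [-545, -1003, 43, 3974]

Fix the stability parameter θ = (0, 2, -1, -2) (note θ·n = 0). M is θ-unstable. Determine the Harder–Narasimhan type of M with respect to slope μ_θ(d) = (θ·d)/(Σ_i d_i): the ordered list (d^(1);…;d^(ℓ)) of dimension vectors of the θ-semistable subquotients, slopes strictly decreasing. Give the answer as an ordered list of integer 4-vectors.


Barcode: M ≅ I[1,1], I[1,2], I[1,3], I[1,4], I[3,3]^2. HN layers by μ_θ (5 steps, strictly decreasing):
  μ^(1)=2; μ^(2)=1/2; μ^(3)=0; μ^(4)=-1/4; μ^(5)=-1

((0, 1, 0, 0); (0, 1, 1, 0); (3, 0, 0, 0); (1, 1, 1, 1); (0, 0, 2, 0))


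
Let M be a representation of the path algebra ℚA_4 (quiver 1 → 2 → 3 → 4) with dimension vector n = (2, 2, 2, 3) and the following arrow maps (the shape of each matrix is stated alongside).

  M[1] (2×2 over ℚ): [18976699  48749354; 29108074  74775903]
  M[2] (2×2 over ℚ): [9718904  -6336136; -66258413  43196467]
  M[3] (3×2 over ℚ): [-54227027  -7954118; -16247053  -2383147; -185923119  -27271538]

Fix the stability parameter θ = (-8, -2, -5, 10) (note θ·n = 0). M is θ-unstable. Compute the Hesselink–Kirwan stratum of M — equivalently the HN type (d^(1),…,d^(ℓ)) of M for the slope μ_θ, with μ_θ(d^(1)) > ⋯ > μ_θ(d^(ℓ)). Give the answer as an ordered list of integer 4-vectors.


Barcode: M ≅ I[1,2], I[1,4], I[3,4], I[4,4]. HN layers by μ_θ (5 steps, strictly decreasing):
  μ^(1)=10; μ^(2)=-2; μ^(3)=-7/2; μ^(4)=-5; μ^(5)=-8

((0, 0, 0, 3); (0, 1, 0, 0); (0, 1, 1, 0); (0, 0, 1, 0); (2, 0, 0, 0))


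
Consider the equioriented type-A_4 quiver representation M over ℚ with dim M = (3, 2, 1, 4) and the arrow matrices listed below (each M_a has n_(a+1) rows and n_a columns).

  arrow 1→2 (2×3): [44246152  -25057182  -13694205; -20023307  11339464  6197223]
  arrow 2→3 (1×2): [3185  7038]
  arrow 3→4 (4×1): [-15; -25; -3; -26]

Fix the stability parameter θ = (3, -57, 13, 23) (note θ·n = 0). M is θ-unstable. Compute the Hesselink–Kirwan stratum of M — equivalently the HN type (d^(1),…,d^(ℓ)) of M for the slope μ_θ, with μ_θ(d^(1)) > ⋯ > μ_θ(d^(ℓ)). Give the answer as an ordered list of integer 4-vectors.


Via rank(M_{q-1}∘⋯∘M_p): M ≅ I[1,1], I[1,2], I[1,4], I[4,4]^3.
μ_θ-semistable layers: μ^(1)=23; μ^(2)=13; μ^(3)=3; μ^(4)=-27

((0, 0, 0, 4); (0, 0, 1, 0); (1, 0, 0, 0); (2, 2, 0, 0))


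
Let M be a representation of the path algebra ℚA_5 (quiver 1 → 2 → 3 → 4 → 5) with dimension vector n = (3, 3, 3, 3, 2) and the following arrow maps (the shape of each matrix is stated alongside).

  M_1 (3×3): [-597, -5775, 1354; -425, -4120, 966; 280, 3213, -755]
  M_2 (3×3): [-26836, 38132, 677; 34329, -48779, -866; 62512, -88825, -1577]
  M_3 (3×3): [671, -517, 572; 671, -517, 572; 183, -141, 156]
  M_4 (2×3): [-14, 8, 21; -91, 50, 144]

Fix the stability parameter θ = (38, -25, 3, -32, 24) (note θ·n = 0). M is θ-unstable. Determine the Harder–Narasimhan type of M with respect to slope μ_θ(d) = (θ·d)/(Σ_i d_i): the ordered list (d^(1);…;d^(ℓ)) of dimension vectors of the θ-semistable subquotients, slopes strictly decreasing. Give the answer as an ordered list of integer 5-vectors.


Barcode: M ≅ I[1,3]^2, I[1,5], I[4,4], I[4,5]. HN layers by μ_θ (4 steps, strictly decreasing):
  μ^(1)=24; μ^(2)=16/3; μ^(3)=-4; μ^(4)=-32

((0, 0, 0, 0, 2); (2, 2, 2, 0, 0); (1, 1, 1, 1, 0); (0, 0, 0, 2, 0))


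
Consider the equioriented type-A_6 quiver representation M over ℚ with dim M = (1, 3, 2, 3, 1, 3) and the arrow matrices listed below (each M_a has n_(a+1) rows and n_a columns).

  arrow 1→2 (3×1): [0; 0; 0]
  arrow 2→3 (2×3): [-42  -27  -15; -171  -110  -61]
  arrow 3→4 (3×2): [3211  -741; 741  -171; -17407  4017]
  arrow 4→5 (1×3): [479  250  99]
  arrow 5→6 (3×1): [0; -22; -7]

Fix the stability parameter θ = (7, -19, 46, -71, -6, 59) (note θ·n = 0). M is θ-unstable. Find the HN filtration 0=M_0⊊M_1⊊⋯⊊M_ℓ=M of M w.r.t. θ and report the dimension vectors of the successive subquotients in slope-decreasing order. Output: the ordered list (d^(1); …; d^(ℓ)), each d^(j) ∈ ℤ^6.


Barcode: M ≅ I[1,1], I[2,2], I[2,3], I[2,6], I[4,4]^2, I[6,6]^2. HN layers by μ_θ (7 steps, strictly decreasing):
  μ^(1)=59; μ^(2)=46; μ^(3)=7; μ^(4)=-6; μ^(5)=-25/2; μ^(6)=-19; μ^(7)=-71

((0, 0, 0, 0, 0, 3); (0, 0, 1, 0, 0, 0); (1, 0, 0, 0, 0, 0); (0, 0, 0, 0, 1, 0); (0, 0, 1, 1, 0, 0); (0, 3, 0, 0, 0, 0); (0, 0, 0, 2, 0, 0))


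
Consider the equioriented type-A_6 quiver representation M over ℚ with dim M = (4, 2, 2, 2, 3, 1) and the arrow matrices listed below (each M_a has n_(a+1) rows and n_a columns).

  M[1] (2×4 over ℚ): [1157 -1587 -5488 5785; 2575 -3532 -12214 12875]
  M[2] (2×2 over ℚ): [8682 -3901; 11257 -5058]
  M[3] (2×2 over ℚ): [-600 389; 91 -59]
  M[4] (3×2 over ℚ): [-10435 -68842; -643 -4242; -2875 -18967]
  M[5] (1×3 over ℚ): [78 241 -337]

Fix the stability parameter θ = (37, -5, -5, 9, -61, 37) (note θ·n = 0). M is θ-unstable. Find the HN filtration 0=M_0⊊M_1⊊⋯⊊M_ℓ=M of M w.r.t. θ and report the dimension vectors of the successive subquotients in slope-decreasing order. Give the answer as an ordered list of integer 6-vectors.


Via rank(M_{q-1}∘⋯∘M_p): M ≅ I[1,1]^2, I[1,5], I[1,6], I[5,5].
μ_θ-semistable layers: μ^(1)=37; μ^(2)=-5; μ^(3)=-61

((2, 0, 0, 0, 0, 1); (2, 2, 2, 2, 2, 0); (0, 0, 0, 0, 1, 0))


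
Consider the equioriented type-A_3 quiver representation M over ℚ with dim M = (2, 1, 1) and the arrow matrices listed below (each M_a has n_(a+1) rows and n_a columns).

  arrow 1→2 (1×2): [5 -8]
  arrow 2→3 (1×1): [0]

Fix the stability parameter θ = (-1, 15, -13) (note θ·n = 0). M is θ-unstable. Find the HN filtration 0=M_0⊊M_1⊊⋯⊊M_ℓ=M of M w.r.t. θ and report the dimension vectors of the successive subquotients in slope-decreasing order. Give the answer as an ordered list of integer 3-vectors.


Via rank(M_{q-1}∘⋯∘M_p): M ≅ I[1,1], I[1,2], I[3,3].
μ_θ-semistable layers: μ^(1)=15; μ^(2)=-1; μ^(3)=-13

((0, 1, 0); (2, 0, 0); (0, 0, 1))


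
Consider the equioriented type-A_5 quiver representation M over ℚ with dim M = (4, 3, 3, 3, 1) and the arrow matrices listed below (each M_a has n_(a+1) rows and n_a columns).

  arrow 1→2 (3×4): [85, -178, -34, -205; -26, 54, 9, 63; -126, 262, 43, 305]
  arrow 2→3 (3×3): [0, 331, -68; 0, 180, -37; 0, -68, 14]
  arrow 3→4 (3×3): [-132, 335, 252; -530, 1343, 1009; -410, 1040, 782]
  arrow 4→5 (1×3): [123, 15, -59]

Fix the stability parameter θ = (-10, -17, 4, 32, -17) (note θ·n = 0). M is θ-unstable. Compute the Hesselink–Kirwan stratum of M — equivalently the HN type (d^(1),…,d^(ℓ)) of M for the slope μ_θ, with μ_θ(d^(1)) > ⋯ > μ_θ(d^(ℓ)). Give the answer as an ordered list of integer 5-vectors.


Barcode: M ≅ I[1,1], I[1,2], I[1,4]^2, I[3,5]. HN layers by μ_θ (5 steps, strictly decreasing):
  μ^(1)=32; μ^(2)=15/2; μ^(3)=4; μ^(4)=-10; μ^(5)=-27/2

((0, 0, 0, 2, 0); (0, 0, 0, 1, 1); (0, 0, 3, 0, 0); (1, 0, 0, 0, 0); (3, 3, 0, 0, 0))


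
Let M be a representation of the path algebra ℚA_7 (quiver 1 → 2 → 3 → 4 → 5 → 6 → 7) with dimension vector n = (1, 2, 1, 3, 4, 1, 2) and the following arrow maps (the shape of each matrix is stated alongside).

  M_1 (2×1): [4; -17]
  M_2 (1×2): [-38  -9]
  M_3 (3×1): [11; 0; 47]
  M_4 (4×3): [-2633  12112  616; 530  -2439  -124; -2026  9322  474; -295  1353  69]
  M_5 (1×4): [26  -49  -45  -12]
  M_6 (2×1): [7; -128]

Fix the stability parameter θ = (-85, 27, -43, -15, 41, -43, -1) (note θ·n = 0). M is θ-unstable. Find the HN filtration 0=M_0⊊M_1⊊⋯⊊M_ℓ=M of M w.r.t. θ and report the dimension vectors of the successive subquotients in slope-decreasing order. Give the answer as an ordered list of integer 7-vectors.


Interval decomposition of M: I[1,5], I[2,2], I[4,5], I[4,7], I[5,5], I[7,7].
HN type (ℓ=6): μ^(1)=41; μ^(2)=27; μ^(3)=-1; μ^(4)=-31/3; μ^(5)=-15; μ^(6)=-85

((0, 0, 0, 0, 3, 0, 0); (0, 1, 0, 0, 0, 0, 0); (0, 0, 0, 0, 1, 1, 2); (0, 1, 1, 1, 0, 0, 0); (0, 0, 0, 2, 0, 0, 0); (1, 0, 0, 0, 0, 0, 0))


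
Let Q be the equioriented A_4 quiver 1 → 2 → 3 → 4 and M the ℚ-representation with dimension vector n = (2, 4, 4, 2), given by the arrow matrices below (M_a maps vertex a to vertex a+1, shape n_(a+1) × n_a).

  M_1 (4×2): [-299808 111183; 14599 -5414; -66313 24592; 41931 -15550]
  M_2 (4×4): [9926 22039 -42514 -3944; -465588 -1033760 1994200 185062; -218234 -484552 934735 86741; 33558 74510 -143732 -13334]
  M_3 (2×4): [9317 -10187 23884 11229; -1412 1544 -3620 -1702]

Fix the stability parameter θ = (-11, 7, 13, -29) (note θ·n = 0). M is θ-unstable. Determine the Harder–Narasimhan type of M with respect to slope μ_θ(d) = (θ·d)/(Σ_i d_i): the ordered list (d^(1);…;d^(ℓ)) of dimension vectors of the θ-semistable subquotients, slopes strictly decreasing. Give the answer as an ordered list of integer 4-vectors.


Via rank(M_{q-1}∘⋯∘M_p): M ≅ I[1,4]^2, I[2,3]^2.
μ_θ-semistable layers: μ^(1)=13; μ^(2)=7; μ^(3)=-3; μ^(4)=-11

((0, 0, 2, 0); (0, 2, 0, 0); (0, 2, 2, 2); (2, 0, 0, 0))


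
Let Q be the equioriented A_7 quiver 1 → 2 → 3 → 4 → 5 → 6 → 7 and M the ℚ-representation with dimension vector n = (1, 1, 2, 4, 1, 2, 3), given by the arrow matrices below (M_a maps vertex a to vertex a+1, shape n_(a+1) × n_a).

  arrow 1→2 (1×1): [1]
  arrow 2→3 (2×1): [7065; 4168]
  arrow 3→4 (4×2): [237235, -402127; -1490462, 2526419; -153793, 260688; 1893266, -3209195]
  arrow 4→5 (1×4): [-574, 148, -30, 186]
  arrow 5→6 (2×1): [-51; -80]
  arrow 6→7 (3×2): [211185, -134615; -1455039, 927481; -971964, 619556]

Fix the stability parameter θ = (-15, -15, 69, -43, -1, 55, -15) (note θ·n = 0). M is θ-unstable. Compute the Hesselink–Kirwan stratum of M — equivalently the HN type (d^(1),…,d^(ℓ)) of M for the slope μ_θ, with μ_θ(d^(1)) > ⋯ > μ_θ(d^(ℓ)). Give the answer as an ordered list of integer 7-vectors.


Barcode: M ≅ I[1,4], I[3,4], I[4,4], I[4,7], I[6,6], I[7,7]^2. HN layers by μ_θ (6 steps, strictly decreasing):
  μ^(1)=55; μ^(2)=20; μ^(3)=13; μ^(4)=-1; μ^(5)=-15; μ^(6)=-43

((0, 0, 0, 0, 0, 1, 0); (0, 0, 0, 0, 0, 1, 1); (0, 0, 2, 2, 0, 0, 0); (0, 0, 0, 0, 1, 0, 0); (1, 1, 0, 0, 0, 0, 2); (0, 0, 0, 2, 0, 0, 0))


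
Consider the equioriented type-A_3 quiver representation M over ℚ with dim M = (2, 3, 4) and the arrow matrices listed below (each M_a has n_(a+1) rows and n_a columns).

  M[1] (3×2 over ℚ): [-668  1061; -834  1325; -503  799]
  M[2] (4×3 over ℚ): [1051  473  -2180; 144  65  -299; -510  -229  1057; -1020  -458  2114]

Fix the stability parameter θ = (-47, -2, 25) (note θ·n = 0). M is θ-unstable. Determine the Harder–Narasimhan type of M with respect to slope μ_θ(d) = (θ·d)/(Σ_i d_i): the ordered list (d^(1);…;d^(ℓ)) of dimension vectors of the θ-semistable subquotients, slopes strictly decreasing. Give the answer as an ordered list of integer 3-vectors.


Via rank(M_{q-1}∘⋯∘M_p): M ≅ I[1,2], I[1,3], I[2,3], I[3,3]^2.
μ_θ-semistable layers: μ^(1)=25; μ^(2)=-2; μ^(3)=-47

((0, 0, 4); (0, 3, 0); (2, 0, 0))


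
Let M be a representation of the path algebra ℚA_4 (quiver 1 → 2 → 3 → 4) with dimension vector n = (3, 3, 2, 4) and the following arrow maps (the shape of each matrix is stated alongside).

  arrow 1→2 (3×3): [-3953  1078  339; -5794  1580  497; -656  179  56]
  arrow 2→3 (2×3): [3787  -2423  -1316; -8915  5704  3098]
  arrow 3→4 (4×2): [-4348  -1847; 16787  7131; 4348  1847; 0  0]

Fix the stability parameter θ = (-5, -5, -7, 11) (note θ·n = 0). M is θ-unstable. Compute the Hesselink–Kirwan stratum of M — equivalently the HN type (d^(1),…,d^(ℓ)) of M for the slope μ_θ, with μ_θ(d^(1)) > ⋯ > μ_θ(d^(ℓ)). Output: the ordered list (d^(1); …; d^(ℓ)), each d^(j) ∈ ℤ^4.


Via rank(M_{q-1}∘⋯∘M_p): M ≅ I[1,2], I[1,4]^2, I[4,4]^2.
μ_θ-semistable layers: μ^(1)=11; μ^(2)=-5; μ^(3)=-17/3

((0, 0, 0, 4); (1, 1, 0, 0); (2, 2, 2, 0))


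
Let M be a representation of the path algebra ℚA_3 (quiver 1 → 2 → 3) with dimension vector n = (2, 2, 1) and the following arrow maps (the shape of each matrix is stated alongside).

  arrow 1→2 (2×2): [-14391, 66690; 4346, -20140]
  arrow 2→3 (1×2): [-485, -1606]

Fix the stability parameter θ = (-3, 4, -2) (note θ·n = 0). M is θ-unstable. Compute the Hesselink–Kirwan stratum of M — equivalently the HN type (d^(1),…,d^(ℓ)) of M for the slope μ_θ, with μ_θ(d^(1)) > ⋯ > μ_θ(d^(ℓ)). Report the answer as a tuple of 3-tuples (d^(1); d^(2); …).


Interval decomposition of M: I[1,1], I[1,3], I[2,2].
HN type (ℓ=3): μ^(1)=4; μ^(2)=1; μ^(3)=-3

((0, 1, 0); (0, 1, 1); (2, 0, 0))


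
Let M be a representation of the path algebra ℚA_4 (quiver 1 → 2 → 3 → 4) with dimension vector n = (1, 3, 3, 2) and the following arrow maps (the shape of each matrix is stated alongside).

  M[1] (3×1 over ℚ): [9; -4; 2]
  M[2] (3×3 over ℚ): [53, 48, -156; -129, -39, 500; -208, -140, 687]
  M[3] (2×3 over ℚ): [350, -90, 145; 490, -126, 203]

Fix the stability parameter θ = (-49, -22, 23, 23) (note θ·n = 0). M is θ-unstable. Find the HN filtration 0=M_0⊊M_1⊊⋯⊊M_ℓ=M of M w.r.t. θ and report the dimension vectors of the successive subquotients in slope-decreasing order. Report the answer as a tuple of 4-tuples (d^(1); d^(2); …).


Via rank(M_{q-1}∘⋯∘M_p): M ≅ I[1,4], I[2,3]^2, I[4,4].
μ_θ-semistable layers: μ^(1)=23; μ^(2)=-22; μ^(3)=-49

((0, 0, 3, 2); (0, 3, 0, 0); (1, 0, 0, 0))


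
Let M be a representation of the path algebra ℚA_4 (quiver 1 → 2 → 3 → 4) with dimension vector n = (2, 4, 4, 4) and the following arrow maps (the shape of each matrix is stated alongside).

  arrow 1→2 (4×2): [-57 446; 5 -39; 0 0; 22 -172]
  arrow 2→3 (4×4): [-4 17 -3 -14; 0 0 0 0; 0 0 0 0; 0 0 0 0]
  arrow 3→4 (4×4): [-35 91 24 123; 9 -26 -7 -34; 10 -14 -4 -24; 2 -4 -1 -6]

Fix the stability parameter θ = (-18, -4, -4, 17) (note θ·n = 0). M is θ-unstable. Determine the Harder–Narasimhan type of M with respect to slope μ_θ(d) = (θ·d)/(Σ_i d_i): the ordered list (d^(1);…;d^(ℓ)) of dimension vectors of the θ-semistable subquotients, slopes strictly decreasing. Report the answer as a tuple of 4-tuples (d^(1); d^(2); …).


Via rank(M_{q-1}∘⋯∘M_p): M ≅ I[1,2], I[1,4], I[2,2]^2, I[3,4]^3.
μ_θ-semistable layers: μ^(1)=17; μ^(2)=-4; μ^(3)=-18

((0, 0, 0, 4); (0, 4, 4, 0); (2, 0, 0, 0))


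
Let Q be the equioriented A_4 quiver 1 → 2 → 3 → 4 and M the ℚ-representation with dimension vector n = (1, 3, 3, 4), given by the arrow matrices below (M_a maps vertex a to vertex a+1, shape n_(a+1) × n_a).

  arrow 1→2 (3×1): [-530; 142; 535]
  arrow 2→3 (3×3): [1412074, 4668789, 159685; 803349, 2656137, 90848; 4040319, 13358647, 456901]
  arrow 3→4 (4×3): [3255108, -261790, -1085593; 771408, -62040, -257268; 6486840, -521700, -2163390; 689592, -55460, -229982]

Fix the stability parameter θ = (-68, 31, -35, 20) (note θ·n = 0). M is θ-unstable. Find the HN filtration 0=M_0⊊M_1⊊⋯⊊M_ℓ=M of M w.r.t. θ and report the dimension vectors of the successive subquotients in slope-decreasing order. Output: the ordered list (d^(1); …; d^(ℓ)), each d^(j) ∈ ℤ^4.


Via rank(M_{q-1}∘⋯∘M_p): M ≅ I[1,4], I[2,3]^2, I[4,4]^3.
μ_θ-semistable layers: μ^(1)=20; μ^(2)=-2; μ^(3)=-68

((0, 0, 0, 4); (0, 3, 3, 0); (1, 0, 0, 0))


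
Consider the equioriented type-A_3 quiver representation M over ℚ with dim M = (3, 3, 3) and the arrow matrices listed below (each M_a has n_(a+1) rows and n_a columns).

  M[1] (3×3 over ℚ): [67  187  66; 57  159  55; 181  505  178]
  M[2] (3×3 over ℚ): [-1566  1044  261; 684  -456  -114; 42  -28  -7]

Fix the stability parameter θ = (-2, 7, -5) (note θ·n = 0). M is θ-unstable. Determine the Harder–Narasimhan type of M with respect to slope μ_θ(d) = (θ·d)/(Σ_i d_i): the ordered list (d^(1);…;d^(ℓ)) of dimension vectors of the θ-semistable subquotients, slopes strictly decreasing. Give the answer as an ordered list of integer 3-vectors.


Barcode: M ≅ I[1,2]^2, I[1,3], I[3,3]^2. HN layers by μ_θ (4 steps, strictly decreasing):
  μ^(1)=7; μ^(2)=1; μ^(3)=-2; μ^(4)=-5

((0, 2, 0); (0, 1, 1); (3, 0, 0); (0, 0, 2))


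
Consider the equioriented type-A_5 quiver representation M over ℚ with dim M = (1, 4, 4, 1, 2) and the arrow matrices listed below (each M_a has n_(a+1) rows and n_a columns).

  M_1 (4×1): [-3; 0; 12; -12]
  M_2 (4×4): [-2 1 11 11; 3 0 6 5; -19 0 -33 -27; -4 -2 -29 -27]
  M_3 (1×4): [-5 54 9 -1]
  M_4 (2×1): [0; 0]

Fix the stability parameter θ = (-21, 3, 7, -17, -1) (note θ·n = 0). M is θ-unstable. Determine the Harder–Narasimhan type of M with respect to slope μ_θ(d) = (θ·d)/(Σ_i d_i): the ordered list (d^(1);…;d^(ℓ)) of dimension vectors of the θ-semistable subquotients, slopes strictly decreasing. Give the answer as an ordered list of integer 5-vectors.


Interval decomposition of M: I[1,4], I[2,3]^3, I[5,5]^2.
HN type (ℓ=5): μ^(1)=7; μ^(2)=3; μ^(3)=-1; μ^(4)=-7/3; μ^(5)=-21

((0, 0, 3, 0, 0); (0, 3, 0, 0, 0); (0, 0, 0, 0, 2); (0, 1, 1, 1, 0); (1, 0, 0, 0, 0))


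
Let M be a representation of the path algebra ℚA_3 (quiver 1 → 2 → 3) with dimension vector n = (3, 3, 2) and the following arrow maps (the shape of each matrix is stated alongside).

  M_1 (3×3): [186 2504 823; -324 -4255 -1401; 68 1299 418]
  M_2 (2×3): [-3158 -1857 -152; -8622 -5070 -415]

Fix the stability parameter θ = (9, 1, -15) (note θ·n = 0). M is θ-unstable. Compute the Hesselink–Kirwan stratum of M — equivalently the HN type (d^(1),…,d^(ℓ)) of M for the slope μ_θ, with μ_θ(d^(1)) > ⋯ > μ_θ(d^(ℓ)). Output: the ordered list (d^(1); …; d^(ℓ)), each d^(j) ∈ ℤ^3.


Via rank(M_{q-1}∘⋯∘M_p): M ≅ I[1,2], I[1,3]^2.
μ_θ-semistable layers: μ^(1)=5; μ^(2)=-5/3

((1, 1, 0); (2, 2, 2))


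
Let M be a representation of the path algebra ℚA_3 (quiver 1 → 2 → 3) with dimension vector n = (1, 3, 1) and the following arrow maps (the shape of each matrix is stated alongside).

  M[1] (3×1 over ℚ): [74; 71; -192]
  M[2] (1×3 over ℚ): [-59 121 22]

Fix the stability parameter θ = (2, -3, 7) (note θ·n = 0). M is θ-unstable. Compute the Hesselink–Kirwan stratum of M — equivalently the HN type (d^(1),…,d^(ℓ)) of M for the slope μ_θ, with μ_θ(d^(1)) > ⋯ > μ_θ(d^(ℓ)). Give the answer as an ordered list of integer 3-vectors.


Barcode: M ≅ I[1,3], I[2,2]^2. HN layers by μ_θ (3 steps, strictly decreasing):
  μ^(1)=7; μ^(2)=-1/2; μ^(3)=-3

((0, 0, 1); (1, 1, 0); (0, 2, 0))


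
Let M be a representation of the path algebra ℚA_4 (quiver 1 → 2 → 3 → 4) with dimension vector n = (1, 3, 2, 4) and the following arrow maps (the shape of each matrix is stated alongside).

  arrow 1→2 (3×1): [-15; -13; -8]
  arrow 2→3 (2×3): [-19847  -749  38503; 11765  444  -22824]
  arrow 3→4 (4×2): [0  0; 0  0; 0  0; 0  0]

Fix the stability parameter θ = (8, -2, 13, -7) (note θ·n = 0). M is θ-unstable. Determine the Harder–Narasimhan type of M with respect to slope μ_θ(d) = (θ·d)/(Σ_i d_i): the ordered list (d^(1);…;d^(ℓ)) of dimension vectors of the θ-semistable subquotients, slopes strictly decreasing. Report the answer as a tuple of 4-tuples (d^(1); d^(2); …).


Via rank(M_{q-1}∘⋯∘M_p): M ≅ I[1,3], I[2,2], I[2,3], I[4,4]^4.
μ_θ-semistable layers: μ^(1)=13; μ^(2)=3; μ^(3)=-2; μ^(4)=-7

((0, 0, 2, 0); (1, 1, 0, 0); (0, 2, 0, 0); (0, 0, 0, 4))


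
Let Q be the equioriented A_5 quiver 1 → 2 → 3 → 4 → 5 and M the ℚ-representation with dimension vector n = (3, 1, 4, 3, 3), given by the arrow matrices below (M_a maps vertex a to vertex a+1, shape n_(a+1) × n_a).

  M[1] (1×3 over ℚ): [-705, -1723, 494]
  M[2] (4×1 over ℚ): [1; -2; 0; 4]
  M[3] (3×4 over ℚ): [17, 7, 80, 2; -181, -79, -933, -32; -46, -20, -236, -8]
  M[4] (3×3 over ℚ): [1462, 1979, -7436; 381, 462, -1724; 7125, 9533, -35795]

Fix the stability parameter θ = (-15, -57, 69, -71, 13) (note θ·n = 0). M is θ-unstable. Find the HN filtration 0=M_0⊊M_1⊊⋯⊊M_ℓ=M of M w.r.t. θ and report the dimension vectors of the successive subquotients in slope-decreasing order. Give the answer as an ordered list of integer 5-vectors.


Via rank(M_{q-1}∘⋯∘M_p): M ≅ I[1,1]^2, I[1,5], I[3,3], I[3,5]^2.
μ_θ-semistable layers: μ^(1)=69; μ^(2)=13; μ^(3)=-1; μ^(4)=-15; μ^(5)=-36

((0, 0, 1, 0, 0); (0, 0, 0, 0, 3); (0, 0, 3, 3, 0); (2, 0, 0, 0, 0); (1, 1, 0, 0, 0))


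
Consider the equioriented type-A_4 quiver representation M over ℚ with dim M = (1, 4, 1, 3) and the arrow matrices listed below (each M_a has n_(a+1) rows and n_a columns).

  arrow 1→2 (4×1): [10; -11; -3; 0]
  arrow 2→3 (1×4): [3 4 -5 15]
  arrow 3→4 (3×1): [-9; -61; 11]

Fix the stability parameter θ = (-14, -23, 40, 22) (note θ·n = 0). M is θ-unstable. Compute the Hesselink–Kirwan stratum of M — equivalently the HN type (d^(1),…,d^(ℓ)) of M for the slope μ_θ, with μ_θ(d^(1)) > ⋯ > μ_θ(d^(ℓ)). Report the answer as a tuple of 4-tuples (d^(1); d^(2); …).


Barcode: M ≅ I[1,4], I[2,2]^3, I[4,4]^2. HN layers by μ_θ (4 steps, strictly decreasing):
  μ^(1)=31; μ^(2)=22; μ^(3)=-37/2; μ^(4)=-23

((0, 0, 1, 1); (0, 0, 0, 2); (1, 1, 0, 0); (0, 3, 0, 0))


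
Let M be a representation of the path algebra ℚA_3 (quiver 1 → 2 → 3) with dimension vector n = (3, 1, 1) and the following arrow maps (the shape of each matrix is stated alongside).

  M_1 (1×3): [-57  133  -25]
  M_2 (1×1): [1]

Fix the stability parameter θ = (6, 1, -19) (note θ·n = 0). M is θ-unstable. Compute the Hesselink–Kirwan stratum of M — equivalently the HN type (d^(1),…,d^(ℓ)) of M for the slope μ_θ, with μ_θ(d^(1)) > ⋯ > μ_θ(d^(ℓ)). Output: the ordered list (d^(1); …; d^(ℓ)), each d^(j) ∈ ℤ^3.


Barcode: M ≅ I[1,1]^2, I[1,3]. HN layers by μ_θ (2 steps, strictly decreasing):
  μ^(1)=6; μ^(2)=-4

((2, 0, 0); (1, 1, 1))


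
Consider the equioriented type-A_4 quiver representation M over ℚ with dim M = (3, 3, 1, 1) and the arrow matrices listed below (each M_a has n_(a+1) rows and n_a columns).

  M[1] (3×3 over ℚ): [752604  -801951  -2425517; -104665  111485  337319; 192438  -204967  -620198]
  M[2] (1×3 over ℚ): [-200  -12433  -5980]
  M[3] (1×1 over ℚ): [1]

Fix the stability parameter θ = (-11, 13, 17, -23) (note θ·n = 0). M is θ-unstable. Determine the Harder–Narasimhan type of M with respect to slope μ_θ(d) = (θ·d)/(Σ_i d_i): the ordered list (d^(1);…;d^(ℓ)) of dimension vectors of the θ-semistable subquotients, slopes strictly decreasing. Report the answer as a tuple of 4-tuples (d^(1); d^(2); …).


Via rank(M_{q-1}∘⋯∘M_p): M ≅ I[1,2]^2, I[1,4].
μ_θ-semistable layers: μ^(1)=13; μ^(2)=7/3; μ^(3)=-11

((0, 2, 0, 0); (0, 1, 1, 1); (3, 0, 0, 0))


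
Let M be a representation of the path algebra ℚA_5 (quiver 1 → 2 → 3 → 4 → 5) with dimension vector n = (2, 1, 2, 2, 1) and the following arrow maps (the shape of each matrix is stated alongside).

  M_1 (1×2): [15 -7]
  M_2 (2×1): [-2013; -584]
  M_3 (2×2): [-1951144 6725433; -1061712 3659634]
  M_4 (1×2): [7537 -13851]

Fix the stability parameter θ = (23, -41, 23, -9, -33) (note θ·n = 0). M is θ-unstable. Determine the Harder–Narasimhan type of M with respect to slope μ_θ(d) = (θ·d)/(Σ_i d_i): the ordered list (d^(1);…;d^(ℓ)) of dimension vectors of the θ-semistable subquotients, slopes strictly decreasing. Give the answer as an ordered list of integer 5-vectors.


Via rank(M_{q-1}∘⋯∘M_p): M ≅ I[1,1], I[1,3], I[3,5], I[4,4].
μ_θ-semistable layers: μ^(1)=23; μ^(2)=-19/3; μ^(3)=-9

((1, 0, 1, 0, 0); (0, 0, 1, 1, 1); (1, 1, 0, 1, 0))


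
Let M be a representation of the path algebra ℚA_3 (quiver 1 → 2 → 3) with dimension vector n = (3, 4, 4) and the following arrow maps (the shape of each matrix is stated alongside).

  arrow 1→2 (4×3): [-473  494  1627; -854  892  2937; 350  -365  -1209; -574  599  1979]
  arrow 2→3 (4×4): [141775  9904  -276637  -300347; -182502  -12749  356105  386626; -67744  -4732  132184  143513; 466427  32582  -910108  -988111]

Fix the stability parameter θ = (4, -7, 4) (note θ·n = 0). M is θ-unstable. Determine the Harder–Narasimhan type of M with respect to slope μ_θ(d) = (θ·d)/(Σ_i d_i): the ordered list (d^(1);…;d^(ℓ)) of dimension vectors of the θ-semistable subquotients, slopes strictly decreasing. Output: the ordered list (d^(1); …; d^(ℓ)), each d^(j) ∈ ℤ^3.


Via rank(M_{q-1}∘⋯∘M_p): M ≅ I[1,3]^3, I[2,3].
μ_θ-semistable layers: μ^(1)=4; μ^(2)=-3/2; μ^(3)=-7

((0, 0, 4); (3, 3, 0); (0, 1, 0))
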